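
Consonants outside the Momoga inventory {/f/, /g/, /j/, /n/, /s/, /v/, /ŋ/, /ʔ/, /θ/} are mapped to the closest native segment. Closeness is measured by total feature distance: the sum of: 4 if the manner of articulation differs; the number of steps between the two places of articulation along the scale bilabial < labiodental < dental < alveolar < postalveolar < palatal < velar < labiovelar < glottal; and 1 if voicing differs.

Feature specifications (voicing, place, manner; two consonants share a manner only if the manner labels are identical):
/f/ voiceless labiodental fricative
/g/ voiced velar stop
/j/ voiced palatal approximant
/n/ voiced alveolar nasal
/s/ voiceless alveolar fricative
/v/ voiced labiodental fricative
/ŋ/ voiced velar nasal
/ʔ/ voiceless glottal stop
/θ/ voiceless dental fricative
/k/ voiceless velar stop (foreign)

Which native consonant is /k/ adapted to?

/g/ is closest: same manner (stop), place distance 0 (velar→velar), voicing differs (+1); total 1. Next closest is /ʔ/ at distance 2.

g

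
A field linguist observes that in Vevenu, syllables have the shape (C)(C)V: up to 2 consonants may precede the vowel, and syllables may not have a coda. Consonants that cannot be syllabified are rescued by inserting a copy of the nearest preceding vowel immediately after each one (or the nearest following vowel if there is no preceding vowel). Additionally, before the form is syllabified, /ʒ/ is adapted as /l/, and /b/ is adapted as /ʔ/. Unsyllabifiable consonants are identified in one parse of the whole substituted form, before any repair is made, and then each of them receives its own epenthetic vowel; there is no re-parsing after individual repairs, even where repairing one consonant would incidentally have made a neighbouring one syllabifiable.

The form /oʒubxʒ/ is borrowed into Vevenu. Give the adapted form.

Substitution: /ʒ/ → /l/, /b/ → /ʔ/, giving /oluʔxl/.
The consonants /ʔ/, /x/, /l/ cannot be parsed into a legal (C)(C)V syllable (no codas are permitted; onsets may contain at most 2 consonants).
Inserting the epenthetic vowel yields /ʔ/ → /ʔu/, /x/ → /xu/, /l/ → /lu/.

oluʔuxulu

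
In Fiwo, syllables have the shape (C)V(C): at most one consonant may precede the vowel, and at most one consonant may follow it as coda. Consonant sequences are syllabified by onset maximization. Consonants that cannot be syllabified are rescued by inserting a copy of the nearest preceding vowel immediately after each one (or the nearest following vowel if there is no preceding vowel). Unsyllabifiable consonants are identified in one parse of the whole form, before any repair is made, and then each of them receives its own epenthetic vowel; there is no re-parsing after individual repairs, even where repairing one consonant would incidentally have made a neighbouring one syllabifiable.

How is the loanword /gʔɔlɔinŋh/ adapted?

gɔʔɔlɔinŋihi

The consonants /g/, /ŋ/, /h/ cannot be parsed into a legal (C)V(C) syllable (at most one coda consonant is licensed; onsets are limited to one consonant).
Inserting the epenthetic vowel yields /g/ → /gɔ/, /ŋ/ → /ŋi/, /h/ → /hi/.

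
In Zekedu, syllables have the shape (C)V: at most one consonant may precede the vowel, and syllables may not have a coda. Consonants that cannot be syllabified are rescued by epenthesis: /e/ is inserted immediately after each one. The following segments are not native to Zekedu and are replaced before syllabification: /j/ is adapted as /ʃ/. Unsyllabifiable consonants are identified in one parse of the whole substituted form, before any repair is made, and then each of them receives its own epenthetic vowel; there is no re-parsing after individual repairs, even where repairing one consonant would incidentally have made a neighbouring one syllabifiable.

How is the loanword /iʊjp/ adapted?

Substitution: /j/ → /ʃ/, giving /iʊʃp/.
Under (C)V, the unsyllabifiable consonants are /ʃ/, /p/ (no codas are permitted; onsets are limited to one consonant).
Each unlicensed consonant becomes the onset of a new syllable: /ʃ/ → /ʃe/, /p/ → /pe/.

iʊʃepe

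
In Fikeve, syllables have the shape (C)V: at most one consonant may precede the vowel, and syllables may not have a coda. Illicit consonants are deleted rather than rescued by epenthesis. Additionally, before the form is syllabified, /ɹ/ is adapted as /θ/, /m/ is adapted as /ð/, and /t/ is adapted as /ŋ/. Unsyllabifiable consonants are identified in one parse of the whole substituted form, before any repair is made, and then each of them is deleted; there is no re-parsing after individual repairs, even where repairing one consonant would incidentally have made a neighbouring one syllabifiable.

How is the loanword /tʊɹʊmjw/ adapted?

Substitution: /t/ → /ŋ/, /ɹ/ → /θ/, /m/ → /ð/, giving /ŋʊθʊðjw/.
Under (C)V, the unsyllabifiable consonants are /ð/, /j/, /w/ (no codas are permitted; onsets are limited to one consonant).
Each unlicensed consonant is deleted: /ð/, /j/, /w/.

ŋʊθʊ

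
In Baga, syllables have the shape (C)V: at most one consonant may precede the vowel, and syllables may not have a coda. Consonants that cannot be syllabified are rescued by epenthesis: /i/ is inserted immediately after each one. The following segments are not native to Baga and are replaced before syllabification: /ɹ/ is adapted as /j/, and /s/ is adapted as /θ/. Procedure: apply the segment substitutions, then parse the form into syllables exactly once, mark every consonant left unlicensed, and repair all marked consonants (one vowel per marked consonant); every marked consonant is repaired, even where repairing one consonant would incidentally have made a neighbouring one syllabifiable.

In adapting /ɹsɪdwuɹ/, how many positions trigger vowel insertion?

3

After substitution the input is /jθɪdwuj/.
The unsyllabifiable consonants are /j/, /d/, /j/; each receives one epenthetic vowel.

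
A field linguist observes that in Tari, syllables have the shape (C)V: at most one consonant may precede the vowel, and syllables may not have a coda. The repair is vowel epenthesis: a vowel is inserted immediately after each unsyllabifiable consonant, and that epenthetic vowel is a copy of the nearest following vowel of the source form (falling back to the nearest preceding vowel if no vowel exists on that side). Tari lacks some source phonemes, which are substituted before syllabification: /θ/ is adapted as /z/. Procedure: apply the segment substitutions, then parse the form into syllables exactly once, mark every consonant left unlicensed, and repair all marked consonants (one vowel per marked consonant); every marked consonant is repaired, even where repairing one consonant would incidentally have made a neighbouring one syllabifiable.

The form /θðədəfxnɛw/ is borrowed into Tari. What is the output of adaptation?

Substitution: /θ/ → /z/, giving /zðədəfxnɛw/.
Syllabifying with onset maximization leaves /z/, /f/, /x/, /w/ stranded (no codas are permitted; onsets are limited to one consonant).
Epenthesis after each stranded consonant: /z/ → /zə/, /f/ → /fɛ/, /x/ → /xɛ/, /w/ → /wɛ/.

zəðədəfɛxɛnɛwɛ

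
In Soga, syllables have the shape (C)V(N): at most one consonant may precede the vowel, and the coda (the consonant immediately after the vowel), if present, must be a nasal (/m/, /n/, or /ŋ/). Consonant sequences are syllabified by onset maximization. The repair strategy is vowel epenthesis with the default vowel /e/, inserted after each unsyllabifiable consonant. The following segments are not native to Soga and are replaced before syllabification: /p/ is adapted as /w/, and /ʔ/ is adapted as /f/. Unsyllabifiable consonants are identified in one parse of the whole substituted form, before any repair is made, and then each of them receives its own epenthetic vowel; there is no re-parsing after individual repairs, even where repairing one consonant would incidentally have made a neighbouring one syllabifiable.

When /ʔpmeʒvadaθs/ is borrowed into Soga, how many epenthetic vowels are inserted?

After substitution the input is /fwmeʒvadaθs/.
The unsyllabifiable consonants are /f/, /w/, /ʒ/, /θ/, /s/; each receives one epenthetic vowel.

5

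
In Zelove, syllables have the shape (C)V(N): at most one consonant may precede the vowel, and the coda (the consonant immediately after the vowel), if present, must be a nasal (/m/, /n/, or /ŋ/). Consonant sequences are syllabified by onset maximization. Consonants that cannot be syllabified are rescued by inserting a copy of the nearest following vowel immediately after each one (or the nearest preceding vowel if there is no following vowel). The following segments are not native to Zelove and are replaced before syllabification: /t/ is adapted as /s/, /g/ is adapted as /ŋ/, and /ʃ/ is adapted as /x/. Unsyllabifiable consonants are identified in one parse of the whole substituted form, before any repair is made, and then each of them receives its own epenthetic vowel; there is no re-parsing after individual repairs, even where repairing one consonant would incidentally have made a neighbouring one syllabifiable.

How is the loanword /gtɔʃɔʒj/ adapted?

Substitution: /g/ → /ŋ/, /t/ → /s/, /ʃ/ → /x/, giving /ŋsɔxɔʒj/.
Under (C)V(N), the unsyllabifiable consonants are /ŋ/, /ʒ/, /j/ (only a nasal (/m/, /n/, or /ŋ/) is licensed in coda position; onsets are limited to one consonant).
Each unlicensed consonant becomes the onset of a new syllable: /ŋ/ → /ŋɔ/, /ʒ/ → /ʒɔ/, /j/ → /jɔ/.

ŋɔsɔxɔʒɔjɔ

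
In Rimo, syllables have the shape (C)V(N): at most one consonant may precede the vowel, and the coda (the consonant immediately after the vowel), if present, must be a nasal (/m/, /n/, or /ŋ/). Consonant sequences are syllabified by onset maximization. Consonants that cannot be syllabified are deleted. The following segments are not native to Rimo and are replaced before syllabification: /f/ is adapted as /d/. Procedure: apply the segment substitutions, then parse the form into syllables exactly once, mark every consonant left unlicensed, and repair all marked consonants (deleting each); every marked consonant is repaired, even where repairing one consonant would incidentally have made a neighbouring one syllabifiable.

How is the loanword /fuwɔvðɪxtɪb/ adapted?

duwɔðɪtɪ

Substitution: /f/ → /d/, giving /duwɔvðɪxtɪb/.
Syllabifying with onset maximization leaves /v/, /x/, /b/ stranded (only a nasal (/m/, /n/, or /ŋ/) is licensed in coda position; onsets are limited to one consonant).
Each unlicensed consonant is deleted: /v/, /x/, /b/.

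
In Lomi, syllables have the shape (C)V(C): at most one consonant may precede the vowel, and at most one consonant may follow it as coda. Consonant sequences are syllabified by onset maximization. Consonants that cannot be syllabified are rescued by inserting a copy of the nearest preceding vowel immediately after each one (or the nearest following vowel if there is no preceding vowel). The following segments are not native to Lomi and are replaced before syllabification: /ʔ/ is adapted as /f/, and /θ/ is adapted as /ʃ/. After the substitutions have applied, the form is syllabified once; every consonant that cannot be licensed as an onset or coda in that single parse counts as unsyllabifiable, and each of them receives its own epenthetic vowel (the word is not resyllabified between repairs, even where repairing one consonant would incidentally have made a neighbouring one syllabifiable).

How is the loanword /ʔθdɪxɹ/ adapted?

fɪʃɪdɪxɹɪ

Substitution: /ʔ/ → /f/, /θ/ → /ʃ/, giving /fʃdɪxɹ/.
Under (C)V(C), the unsyllabifiable consonants are /f/, /ʃ/, /ɹ/ (at most one coda consonant is licensed; onsets are limited to one consonant).
Inserting the epenthetic vowel yields /f/ → /fɪ/, /ʃ/ → /ʃɪ/, /ɹ/ → /ɹɪ/.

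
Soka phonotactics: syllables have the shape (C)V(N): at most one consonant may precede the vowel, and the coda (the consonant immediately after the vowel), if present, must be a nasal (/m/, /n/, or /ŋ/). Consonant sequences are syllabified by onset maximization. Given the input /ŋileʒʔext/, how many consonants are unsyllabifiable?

The consonants /ʒ/, /x/, /t/ cannot be parsed into a legal (C)V(N) syllable (only a nasal (/m/, /n/, or /ŋ/) is licensed in coda position; onsets are limited to one consonant).

3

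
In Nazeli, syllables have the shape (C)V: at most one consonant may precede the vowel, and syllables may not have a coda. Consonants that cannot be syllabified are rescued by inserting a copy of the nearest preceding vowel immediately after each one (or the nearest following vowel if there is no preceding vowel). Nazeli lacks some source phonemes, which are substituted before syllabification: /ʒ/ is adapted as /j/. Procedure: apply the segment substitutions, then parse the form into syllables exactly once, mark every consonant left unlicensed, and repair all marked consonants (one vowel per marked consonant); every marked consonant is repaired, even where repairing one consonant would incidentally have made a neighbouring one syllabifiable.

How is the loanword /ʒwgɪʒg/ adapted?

Substitution: /ʒ/ → /j/, giving /jwgɪjg/.
Syllabifying with onset maximization leaves /j/, /w/, /j/, /g/ stranded (no codas are permitted; onsets are limited to one consonant).
Each unlicensed consonant becomes the onset of a new syllable: /j/ → /jɪ/, /w/ → /wɪ/, /j/ → /jɪ/, /g/ → /gɪ/.

jɪwɪgɪjɪgɪ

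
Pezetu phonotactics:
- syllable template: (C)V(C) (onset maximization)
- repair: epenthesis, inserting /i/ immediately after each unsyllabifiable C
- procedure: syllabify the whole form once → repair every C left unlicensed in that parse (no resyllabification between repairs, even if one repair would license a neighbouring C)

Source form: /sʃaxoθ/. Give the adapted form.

Under (C)V(C), the unsyllabifiable consonants are /s/ (at most one coda consonant is licensed; onsets are limited to one consonant).
Each unlicensed consonant becomes the onset of a new syllable: /s/ → /si/.

siʃaxoθ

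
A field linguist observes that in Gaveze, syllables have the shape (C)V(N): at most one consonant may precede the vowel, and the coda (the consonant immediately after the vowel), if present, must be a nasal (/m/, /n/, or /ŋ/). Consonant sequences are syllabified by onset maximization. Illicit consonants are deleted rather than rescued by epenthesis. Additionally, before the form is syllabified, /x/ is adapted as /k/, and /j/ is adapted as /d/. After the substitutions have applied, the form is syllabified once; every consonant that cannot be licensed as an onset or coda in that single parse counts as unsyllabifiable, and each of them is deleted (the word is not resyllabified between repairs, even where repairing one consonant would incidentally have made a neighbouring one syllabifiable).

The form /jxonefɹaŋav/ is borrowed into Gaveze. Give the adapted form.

Substitution: /j/ → /d/, /x/ → /k/, giving /dkonefɹaŋav/.
Syllabifying with onset maximization leaves /d/, /f/, /v/ stranded (only a nasal (/m/, /n/, or /ŋ/) is licensed in coda position; onsets are limited to one consonant).
Each unlicensed consonant is deleted: /d/, /f/, /v/.

koneɹaŋa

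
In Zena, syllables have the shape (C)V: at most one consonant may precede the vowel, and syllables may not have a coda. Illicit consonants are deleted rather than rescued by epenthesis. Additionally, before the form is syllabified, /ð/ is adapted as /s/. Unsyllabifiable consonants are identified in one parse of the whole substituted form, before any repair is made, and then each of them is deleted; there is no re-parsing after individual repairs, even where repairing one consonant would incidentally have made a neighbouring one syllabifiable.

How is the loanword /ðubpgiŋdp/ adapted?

sugi

Substitution: /ð/ → /s/, giving /subpgiŋdp/.
The consonants /b/, /p/, /ŋ/, /d/, /p/ cannot be parsed into a legal (C)V syllable (no codas are permitted; onsets are limited to one consonant).
Each unlicensed consonant is deleted: /b/, /p/, /ŋ/, /d/, /p/.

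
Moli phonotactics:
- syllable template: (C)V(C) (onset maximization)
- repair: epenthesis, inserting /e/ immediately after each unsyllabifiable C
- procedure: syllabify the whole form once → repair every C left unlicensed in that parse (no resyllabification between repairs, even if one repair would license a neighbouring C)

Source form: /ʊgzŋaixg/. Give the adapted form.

Syllabifying with onset maximization leaves /z/, /g/ stranded (at most one coda consonant is licensed; onsets are limited to one consonant).
Inserting the epenthetic vowel yields /z/ → /ze/, /g/ → /ge/.

ʊgzeŋaixge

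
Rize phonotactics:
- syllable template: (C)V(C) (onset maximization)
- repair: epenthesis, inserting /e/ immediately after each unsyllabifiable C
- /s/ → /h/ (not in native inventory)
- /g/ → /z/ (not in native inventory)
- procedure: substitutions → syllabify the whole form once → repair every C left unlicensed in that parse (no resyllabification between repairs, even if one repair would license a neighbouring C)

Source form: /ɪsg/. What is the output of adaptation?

Substitution: /s/ → /h/, /g/ → /z/, giving /ɪhz/.
Under (C)V(C), the unsyllabifiable consonants are /z/ (at most one coda consonant is licensed; onsets are limited to one consonant).
Each unlicensed consonant becomes the onset of a new syllable: /z/ → /ze/.

ɪhze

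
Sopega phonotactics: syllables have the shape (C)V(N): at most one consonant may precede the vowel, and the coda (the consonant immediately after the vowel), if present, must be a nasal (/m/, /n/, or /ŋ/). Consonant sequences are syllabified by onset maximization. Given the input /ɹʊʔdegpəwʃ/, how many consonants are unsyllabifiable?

Syllabifying with onset maximization leaves /ʔ/, /g/, /w/, /ʃ/ stranded (only a nasal (/m/, /n/, or /ŋ/) is licensed in coda position; onsets are limited to one consonant).

4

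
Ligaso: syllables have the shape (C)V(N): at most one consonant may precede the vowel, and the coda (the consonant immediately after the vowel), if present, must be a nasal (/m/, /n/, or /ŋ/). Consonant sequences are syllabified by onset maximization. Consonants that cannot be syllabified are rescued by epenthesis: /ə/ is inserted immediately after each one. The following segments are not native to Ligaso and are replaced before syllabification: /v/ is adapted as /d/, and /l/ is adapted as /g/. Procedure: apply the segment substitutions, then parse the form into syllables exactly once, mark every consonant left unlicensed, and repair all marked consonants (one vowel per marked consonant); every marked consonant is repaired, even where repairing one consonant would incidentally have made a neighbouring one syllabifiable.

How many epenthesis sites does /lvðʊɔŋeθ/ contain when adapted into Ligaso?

3

After substitution the input is /gdðʊɔŋeθ/.
The unsyllabifiable consonants are /g/, /d/, /θ/; each receives one epenthetic vowel.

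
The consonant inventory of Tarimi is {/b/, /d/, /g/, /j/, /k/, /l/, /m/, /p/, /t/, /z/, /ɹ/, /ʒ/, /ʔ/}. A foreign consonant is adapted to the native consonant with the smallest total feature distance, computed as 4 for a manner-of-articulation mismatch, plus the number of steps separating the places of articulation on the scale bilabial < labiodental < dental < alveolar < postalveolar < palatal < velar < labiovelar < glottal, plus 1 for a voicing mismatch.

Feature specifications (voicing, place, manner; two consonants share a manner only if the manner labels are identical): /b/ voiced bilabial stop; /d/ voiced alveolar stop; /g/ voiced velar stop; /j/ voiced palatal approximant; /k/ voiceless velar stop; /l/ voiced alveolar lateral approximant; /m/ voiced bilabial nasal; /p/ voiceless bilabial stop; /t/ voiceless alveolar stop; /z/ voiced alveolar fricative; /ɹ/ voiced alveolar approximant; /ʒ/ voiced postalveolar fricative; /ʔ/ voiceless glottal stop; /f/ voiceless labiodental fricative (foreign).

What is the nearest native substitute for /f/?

z

/z/ is closest: same manner (fricative), place distance 2 (labiodental→alveolar), voicing differs (+1); total 3. Next closest is /ʒ/ at distance 4.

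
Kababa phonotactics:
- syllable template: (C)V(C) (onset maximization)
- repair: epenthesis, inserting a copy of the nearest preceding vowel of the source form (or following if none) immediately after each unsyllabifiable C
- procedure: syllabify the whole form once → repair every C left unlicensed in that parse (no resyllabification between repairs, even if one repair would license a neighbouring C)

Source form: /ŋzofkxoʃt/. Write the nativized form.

Syllabifying with onset maximization leaves /ŋ/, /k/, /t/ stranded (at most one coda consonant is licensed; onsets are limited to one consonant).
Epenthesis after each stranded consonant: /ŋ/ → /ŋo/, /k/ → /ko/, /t/ → /to/.

ŋozofkoxoʃto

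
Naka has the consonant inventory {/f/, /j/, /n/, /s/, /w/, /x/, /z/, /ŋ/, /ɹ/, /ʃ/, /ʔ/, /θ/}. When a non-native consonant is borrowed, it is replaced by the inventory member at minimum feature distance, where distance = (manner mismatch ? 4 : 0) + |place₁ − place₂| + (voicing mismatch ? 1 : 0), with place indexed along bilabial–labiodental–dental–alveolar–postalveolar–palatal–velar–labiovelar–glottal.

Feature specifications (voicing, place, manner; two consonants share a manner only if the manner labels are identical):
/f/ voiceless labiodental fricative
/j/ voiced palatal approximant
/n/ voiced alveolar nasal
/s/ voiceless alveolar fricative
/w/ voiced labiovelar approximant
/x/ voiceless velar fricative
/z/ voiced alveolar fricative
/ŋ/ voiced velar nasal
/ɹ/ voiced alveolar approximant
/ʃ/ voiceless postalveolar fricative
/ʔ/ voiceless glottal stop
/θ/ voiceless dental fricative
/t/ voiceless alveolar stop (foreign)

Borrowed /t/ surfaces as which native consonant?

/s/ is closest: manner differs (stop→fricative, +4), place distance 0 (alveolar→alveolar), same voicing; total 4. Next closest is /n/ at distance 5.

s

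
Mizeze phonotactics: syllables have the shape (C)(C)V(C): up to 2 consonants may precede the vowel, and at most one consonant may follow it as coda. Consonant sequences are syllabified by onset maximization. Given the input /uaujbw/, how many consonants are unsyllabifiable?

2

The consonants /b/, /w/ cannot be parsed into a legal (C)(C)V(C) syllable (at most one coda consonant is licensed; onsets may contain at most 2 consonants).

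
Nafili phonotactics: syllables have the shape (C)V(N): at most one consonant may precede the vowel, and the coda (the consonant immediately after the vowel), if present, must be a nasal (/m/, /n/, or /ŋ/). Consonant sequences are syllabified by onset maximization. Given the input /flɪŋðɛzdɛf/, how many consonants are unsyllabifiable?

3

Under (C)V(N), the unsyllabifiable consonants are /f/, /z/, /f/ (only a nasal (/m/, /n/, or /ŋ/) is licensed in coda position; onsets are limited to one consonant).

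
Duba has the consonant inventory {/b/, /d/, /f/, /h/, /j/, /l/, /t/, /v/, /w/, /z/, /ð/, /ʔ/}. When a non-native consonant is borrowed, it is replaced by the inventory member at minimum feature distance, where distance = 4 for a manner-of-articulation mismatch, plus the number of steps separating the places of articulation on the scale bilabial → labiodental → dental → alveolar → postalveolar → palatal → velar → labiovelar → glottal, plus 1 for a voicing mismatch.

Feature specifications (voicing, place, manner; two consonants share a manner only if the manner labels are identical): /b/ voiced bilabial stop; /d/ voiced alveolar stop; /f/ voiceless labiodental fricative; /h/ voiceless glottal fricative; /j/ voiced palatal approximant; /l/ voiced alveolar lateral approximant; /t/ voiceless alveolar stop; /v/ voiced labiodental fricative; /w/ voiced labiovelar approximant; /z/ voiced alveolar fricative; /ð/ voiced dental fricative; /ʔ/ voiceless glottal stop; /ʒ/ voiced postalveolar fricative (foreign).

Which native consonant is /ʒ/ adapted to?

z

/z/ is closest: same manner (fricative), place distance 1 (postalveolar→alveolar), same voicing; total 1. Next closest is /ð/ at distance 2.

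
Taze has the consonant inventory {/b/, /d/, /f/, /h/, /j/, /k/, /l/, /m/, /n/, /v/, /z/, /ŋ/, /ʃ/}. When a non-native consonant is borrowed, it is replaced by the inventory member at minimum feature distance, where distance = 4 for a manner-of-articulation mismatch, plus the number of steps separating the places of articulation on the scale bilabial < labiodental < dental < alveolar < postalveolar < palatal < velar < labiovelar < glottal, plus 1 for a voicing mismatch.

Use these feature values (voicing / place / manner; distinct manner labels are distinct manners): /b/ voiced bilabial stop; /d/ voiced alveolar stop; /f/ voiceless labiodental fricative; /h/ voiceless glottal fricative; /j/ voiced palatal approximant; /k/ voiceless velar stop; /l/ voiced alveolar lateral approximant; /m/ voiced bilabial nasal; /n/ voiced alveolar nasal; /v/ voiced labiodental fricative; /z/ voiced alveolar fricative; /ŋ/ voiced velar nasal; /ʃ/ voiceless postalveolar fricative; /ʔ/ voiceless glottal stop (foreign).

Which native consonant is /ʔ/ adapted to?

k

/k/ is closest: same manner (stop), place distance 2 (glottal→velar), same voicing; total 2. Next closest is /h/ at distance 4.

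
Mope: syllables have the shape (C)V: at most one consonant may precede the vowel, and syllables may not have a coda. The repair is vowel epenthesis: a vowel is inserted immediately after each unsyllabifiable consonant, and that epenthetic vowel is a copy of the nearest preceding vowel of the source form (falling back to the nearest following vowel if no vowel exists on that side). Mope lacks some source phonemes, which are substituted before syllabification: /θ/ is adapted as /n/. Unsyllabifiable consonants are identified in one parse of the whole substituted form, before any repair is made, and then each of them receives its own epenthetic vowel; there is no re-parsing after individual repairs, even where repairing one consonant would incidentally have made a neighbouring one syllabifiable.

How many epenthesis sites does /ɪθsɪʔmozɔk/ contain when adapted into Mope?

3

After substitution the input is /ɪnsɪʔmozɔk/.
The unsyllabifiable consonants are /n/, /ʔ/, /k/; each receives one epenthetic vowel.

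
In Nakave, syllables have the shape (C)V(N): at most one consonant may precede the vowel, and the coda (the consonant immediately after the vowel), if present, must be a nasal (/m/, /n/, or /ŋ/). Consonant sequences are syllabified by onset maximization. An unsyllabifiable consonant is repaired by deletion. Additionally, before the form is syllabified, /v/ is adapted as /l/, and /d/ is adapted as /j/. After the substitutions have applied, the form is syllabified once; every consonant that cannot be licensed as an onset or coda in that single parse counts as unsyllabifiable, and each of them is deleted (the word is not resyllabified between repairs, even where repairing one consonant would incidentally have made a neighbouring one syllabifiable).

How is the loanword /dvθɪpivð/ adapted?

Substitution: /d/ → /j/, /v/ → /l/, giving /jlθɪpilð/.
The consonants /j/, /l/, /l/, /ð/ cannot be parsed into a legal (C)V(N) syllable (only a nasal (/m/, /n/, or /ŋ/) is licensed in coda position; onsets are limited to one consonant).
Deletion applies to /j/, /l/, /l/, /ð/.

θɪpi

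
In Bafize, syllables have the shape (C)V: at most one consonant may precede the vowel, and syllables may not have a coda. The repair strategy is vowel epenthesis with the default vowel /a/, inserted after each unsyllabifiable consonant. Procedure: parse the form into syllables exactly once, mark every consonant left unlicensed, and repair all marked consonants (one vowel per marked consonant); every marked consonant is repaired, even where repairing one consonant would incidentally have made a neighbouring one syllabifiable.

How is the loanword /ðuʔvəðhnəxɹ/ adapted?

ðuʔavəðahanəxaɹa

Under (C)V, the unsyllabifiable consonants are /ʔ/, /ð/, /h/, /x/, /ɹ/ (no codas are permitted; onsets are limited to one consonant).
Epenthesis after each stranded consonant: /ʔ/ → /ʔa/, /ð/ → /ða/, /h/ → /ha/, /x/ → /xa/, /ɹ/ → /ɹa/.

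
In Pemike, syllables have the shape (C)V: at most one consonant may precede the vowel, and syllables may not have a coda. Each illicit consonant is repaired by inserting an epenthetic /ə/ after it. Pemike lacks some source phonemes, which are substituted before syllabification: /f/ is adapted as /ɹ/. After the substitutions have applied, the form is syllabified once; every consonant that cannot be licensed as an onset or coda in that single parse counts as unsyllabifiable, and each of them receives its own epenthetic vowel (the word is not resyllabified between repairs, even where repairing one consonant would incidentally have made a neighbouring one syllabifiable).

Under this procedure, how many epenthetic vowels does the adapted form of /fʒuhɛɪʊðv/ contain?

3

After substitution the input is /ɹʒuhɛɪʊðv/.
The unsyllabifiable consonants are /ɹ/, /ð/, /v/; each receives one epenthetic vowel.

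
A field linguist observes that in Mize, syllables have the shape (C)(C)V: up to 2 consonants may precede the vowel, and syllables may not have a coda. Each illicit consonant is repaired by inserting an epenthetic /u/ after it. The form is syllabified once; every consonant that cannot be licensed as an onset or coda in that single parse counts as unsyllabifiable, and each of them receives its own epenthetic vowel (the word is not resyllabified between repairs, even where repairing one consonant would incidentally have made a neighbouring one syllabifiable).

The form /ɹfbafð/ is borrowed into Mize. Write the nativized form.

Syllabifying with onset maximization leaves /ɹ/, /f/, /ð/ stranded (no codas are permitted; onsets may contain at most 2 consonants).
Inserting the epenthetic vowel yields /ɹ/ → /ɹu/, /f/ → /fu/, /ð/ → /ðu/.

ɹufbafuðu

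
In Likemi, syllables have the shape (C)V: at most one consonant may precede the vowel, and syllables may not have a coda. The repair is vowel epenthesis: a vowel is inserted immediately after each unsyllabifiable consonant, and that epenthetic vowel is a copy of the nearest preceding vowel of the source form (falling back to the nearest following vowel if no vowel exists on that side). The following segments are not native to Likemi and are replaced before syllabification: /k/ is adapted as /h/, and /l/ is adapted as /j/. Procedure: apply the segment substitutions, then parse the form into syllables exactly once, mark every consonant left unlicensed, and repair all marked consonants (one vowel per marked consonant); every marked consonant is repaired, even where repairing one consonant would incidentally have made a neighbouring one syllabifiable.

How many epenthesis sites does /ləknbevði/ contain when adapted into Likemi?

3

After substitution the input is /jəhnbevði/.
The unsyllabifiable consonants are /h/, /n/, /v/; each receives one epenthetic vowel.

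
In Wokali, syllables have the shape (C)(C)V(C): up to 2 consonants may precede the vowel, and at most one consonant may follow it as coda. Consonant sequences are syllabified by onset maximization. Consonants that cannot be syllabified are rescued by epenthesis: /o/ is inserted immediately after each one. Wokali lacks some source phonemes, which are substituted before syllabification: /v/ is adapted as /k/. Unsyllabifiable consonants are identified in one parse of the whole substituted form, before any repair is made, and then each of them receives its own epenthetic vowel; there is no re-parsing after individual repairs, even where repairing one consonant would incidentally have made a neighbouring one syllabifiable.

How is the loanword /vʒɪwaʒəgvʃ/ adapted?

kʒɪwaʒəgkoʃo

Substitution: /v/ → /k/, giving /kʒɪwaʒəgkʃ/.
Syllabifying with onset maximization leaves /k/, /ʃ/ stranded (at most one coda consonant is licensed; onsets may contain at most 2 consonants).
Epenthesis after each stranded consonant: /k/ → /ko/, /ʃ/ → /ʃo/.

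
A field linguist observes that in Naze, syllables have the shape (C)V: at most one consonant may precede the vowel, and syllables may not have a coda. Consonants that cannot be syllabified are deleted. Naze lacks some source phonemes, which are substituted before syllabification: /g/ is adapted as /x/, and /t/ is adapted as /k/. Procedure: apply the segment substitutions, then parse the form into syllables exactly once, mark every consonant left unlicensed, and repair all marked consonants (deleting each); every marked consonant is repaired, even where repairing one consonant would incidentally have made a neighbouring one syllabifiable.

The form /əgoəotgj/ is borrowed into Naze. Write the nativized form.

Substitution: /g/ → /x/, /t/ → /k/, giving /əxoəokxj/.
Under (C)V, the unsyllabifiable consonants are /k/, /x/, /j/ (no codas are permitted; onsets are limited to one consonant).
Deleting the stranded consonants removes /k/, /x/, /j/.

əxoəo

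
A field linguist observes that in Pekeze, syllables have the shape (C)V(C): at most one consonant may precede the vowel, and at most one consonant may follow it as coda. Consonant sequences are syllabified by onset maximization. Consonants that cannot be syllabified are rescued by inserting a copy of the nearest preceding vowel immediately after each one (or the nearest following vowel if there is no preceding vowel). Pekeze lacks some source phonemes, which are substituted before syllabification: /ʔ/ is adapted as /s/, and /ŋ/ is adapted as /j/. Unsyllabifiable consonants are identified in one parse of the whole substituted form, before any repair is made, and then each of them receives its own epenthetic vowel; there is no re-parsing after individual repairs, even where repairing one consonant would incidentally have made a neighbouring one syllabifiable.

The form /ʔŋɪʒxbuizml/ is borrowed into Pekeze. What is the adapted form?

Substitution: /ʔ/ → /s/, /ŋ/ → /j/, giving /sjɪʒxbuizml/.
The consonants /s/, /x/, /m/, /l/ cannot be parsed into a legal (C)V(C) syllable (at most one coda consonant is licensed; onsets are limited to one consonant).
Inserting the epenthetic vowel yields /s/ → /sɪ/, /x/ → /xɪ/, /m/ → /mi/, /l/ → /li/.

sɪjɪʒxɪbuizmili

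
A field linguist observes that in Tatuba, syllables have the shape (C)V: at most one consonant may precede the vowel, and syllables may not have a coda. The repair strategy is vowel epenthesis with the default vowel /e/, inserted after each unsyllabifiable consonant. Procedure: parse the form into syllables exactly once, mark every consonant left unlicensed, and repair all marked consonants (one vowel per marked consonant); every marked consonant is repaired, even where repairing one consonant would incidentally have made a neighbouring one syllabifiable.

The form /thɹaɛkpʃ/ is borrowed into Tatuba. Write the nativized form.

Under (C)V, the unsyllabifiable consonants are /t/, /h/, /k/, /p/, /ʃ/ (no codas are permitted; onsets are limited to one consonant).
Epenthesis after each stranded consonant: /t/ → /te/, /h/ → /he/, /k/ → /ke/, /p/ → /pe/, /ʃ/ → /ʃe/.

teheɹaɛkepeʃe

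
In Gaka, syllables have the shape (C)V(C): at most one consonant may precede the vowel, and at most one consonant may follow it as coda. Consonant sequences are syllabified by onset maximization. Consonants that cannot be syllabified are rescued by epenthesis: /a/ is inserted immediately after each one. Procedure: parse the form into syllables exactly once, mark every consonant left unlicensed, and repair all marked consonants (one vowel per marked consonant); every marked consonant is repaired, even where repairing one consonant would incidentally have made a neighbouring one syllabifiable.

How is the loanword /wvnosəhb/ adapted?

Under (C)V(C), the unsyllabifiable consonants are /w/, /v/, /b/ (at most one coda consonant is licensed; onsets are limited to one consonant).
Epenthesis after each stranded consonant: /w/ → /wa/, /v/ → /va/, /b/ → /ba/.

wavanosəhba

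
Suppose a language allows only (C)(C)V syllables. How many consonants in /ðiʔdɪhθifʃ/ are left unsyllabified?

2

Under (C)(C)V, the unsyllabifiable consonants are /f/, /ʃ/ (no codas are permitted; onsets may contain at most 2 consonants).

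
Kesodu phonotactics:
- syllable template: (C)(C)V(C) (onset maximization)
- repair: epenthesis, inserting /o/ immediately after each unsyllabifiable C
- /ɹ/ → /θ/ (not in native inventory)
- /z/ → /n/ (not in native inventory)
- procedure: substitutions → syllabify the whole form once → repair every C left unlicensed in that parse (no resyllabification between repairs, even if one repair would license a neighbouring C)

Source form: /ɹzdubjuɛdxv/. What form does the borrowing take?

θondubjuɛdxovo

Substitution: /ɹ/ → /θ/, /z/ → /n/, giving /θndubjuɛdxv/.
Syllabifying with onset maximization leaves /θ/, /x/, /v/ stranded (at most one coda consonant is licensed; onsets may contain at most 2 consonants).
Each unlicensed consonant becomes the onset of a new syllable: /θ/ → /θo/, /x/ → /xo/, /v/ → /vo/.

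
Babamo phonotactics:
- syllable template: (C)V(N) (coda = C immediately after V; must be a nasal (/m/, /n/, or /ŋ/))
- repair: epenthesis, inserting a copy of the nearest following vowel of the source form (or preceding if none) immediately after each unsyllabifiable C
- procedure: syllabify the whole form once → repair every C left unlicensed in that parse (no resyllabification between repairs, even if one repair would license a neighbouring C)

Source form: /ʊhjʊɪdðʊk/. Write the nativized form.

ʊhʊjʊɪdʊðʊkʊ

Syllabifying with onset maximization leaves /h/, /d/, /k/ stranded (only a nasal (/m/, /n/, or /ŋ/) is licensed in coda position; onsets are limited to one consonant).
Each unlicensed consonant becomes the onset of a new syllable: /h/ → /hʊ/, /d/ → /dʊ/, /k/ → /kʊ/.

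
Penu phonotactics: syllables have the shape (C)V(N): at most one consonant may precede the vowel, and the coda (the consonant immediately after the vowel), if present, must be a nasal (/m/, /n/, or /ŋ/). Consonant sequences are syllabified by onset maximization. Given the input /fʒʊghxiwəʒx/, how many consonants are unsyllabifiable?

The consonants /f/, /g/, /h/, /ʒ/, /x/ cannot be parsed into a legal (C)V(N) syllable (only a nasal (/m/, /n/, or /ŋ/) is licensed in coda position; onsets are limited to one consonant).

5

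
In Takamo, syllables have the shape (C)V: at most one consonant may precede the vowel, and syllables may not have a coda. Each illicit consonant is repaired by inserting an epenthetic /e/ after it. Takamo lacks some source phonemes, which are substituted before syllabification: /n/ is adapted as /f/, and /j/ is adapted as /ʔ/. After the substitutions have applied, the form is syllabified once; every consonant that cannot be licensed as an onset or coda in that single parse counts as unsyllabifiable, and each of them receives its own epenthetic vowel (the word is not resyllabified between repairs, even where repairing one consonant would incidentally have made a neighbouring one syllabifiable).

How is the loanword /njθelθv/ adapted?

feʔeθeleθeve

Substitution: /n/ → /f/, /j/ → /ʔ/, giving /fʔθelθv/.
Syllabifying with onset maximization leaves /f/, /ʔ/, /l/, /θ/, /v/ stranded (no codas are permitted; onsets are limited to one consonant).
Epenthesis after each stranded consonant: /f/ → /fe/, /ʔ/ → /ʔe/, /l/ → /le/, /θ/ → /θe/, /v/ → /ve/.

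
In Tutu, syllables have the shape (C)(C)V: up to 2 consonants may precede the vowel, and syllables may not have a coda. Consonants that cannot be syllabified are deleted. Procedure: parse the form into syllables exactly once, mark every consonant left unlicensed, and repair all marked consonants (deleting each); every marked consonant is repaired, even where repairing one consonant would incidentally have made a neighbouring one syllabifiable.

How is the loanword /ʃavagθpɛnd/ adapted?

ʃavaθpɛ

Syllabifying with onset maximization leaves /g/, /n/, /d/ stranded (no codas are permitted; onsets may contain at most 2 consonants).
Deleting the stranded consonants removes /g/, /n/, /d/.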